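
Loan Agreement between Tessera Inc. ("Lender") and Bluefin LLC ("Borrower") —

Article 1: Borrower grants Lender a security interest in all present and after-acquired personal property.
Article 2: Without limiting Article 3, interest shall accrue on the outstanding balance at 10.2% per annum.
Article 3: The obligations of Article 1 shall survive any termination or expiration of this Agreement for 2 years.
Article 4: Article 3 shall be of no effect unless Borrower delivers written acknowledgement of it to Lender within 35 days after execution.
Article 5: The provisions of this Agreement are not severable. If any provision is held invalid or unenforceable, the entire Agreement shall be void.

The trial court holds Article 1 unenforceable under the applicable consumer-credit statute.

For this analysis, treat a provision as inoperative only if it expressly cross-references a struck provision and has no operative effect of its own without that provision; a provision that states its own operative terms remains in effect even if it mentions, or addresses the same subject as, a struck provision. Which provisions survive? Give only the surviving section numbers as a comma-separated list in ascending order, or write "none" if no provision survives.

none

Article 1 is struck. Article 3 operates only by reference to Article 1, so it falls with Article 1. The only function of Article 4 is the acknowledgement condition for Article 3, so it cannot stand once Article 3 is removed. Article 5 provides that the Agreement is not severable, so the invalidity of any one provision voids the entire Agreement. No provision of the Agreement survives.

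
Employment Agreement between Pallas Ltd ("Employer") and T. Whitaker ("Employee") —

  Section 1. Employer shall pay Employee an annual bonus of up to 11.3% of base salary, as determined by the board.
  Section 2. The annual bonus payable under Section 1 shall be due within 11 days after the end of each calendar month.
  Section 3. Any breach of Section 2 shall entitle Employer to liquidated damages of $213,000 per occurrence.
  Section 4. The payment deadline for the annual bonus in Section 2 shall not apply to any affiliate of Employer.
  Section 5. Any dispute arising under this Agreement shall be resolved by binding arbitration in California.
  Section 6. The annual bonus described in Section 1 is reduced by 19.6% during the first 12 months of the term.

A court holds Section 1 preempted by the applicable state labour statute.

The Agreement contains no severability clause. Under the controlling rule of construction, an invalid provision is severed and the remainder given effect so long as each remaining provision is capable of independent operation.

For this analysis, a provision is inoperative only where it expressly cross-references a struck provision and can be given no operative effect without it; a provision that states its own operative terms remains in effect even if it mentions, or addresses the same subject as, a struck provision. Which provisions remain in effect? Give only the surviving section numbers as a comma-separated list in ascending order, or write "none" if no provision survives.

Section 1 is struck. The whole of Section 2 is the payment deadline for the annual bonus, defined by reference to Section 1, so Section 2 cannot stand once Section 1 is removed. Section 6 operates only by reference to Section 1, so it falls with Section 1. Section 3 operates only by reference to Section 2, so it falls with Section 2. Section 4 has no operative effect of its own apart from Section 2 and is therefore inoperative. With no severability clause, the stated default rule severs what cannot stand and enforces each remaining provision that can operate on its own. Only Section 5 remains in effect.

5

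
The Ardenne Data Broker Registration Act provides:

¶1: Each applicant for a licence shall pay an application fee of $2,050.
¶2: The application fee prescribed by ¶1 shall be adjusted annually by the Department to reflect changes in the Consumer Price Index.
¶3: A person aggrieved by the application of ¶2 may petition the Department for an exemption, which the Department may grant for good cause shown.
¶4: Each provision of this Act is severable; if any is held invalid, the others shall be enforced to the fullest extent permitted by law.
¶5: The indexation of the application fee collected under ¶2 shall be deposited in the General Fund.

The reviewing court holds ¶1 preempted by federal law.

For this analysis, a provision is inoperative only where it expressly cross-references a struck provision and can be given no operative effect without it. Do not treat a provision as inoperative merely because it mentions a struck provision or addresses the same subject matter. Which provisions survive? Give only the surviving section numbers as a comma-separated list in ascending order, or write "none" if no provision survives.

4

¶1 is struck. ¶2 operates only by reference to ¶1, so it falls with ¶1. ¶3 has no operative effect of its own apart from ¶2 and is therefore inoperative. ¶5 operates only by reference to ¶2, so it falls with ¶2. ¶4 is a severability clause and preserves every provision that can still be given independent effect. Only ¶4 remains in effect.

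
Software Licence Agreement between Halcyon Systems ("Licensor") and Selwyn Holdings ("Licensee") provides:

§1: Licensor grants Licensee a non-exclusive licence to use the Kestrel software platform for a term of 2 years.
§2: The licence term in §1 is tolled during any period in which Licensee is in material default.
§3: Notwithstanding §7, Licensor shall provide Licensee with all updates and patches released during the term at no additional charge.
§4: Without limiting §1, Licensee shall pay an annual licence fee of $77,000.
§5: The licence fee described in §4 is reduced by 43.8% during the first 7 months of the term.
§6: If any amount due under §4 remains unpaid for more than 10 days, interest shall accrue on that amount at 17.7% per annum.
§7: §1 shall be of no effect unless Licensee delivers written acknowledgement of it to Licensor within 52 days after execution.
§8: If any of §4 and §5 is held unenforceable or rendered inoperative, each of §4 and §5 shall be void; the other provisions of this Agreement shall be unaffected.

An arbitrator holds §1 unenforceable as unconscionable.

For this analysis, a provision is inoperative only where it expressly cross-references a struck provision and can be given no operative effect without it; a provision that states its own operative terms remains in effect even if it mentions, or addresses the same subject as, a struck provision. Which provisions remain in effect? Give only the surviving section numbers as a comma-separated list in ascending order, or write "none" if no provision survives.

3, 4, 5, 6, 8

§1 is struck. §2 has no operative effect of its own apart from §1 and is therefore inoperative. §7 has no operative effect of its own apart from §1 and is therefore inoperative. §4 mentions §1 but its own obligation stands independently of §1, so §4 is not affected. §3 mentions §7 but its own obligation stands independently of §7, so §3 is not affected. §8 ties §4 and §5 together, but none of those is affected here; the remaining provisions continue in force under §8. That leaves §3, §4, §5, §6, and §8 in effect.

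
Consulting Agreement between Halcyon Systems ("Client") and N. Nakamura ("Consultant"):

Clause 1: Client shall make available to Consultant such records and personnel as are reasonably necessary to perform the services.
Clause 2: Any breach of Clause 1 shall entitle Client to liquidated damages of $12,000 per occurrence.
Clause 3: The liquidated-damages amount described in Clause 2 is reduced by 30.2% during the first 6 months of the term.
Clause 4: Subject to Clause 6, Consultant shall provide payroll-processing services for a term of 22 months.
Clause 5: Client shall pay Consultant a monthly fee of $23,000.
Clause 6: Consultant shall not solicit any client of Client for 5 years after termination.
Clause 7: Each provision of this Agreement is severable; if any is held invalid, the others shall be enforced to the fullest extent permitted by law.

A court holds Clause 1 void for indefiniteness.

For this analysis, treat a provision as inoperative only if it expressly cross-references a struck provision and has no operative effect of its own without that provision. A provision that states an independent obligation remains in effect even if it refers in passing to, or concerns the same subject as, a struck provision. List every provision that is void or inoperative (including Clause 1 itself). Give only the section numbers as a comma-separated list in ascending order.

Clause 1 is struck. Clause 2 has no operative effect of its own apart from Clause 1 and is therefore inoperative. Clause 3 does nothing except set the introductory reduction to the liquidated-damages amount by reference to Clause 2; with Clause 2 gone it has no independent effect and is inoperative. Under the severability clause in Clause 7, the remaining provisions continue in force. That leaves Clause 4, Clause 5, Clause 6, and Clause 7 in effect.

1, 2, 3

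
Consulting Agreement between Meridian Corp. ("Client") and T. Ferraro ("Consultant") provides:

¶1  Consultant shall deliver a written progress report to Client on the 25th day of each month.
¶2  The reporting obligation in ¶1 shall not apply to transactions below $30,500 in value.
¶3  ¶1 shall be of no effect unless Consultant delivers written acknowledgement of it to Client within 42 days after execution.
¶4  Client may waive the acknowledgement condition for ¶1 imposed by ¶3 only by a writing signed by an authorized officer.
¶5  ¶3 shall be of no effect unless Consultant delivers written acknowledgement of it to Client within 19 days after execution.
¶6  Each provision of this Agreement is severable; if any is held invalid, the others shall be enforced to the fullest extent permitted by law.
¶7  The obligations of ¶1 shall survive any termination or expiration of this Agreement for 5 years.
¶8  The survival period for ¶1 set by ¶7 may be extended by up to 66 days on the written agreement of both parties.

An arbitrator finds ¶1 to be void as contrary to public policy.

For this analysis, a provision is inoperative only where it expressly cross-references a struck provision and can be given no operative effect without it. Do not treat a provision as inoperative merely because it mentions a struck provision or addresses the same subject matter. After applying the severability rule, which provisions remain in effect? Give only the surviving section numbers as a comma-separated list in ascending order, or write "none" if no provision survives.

¶1 is struck. ¶2 does nothing except set the carve-out from the reporting obligation by reference to ¶1; with ¶1 gone it has no independent effect and is inoperative. ¶3 merely fixes the acknowledgement condition for ¶1; with ¶1 gone it has nothing to operate on and falls away. ¶7 operates only by reference to ¶1, so it falls with ¶1. ¶4 has no operative effect of its own apart from ¶3 and is therefore inoperative. ¶5 has no operative effect of its own apart from ¶3 and is therefore inoperative. ¶8 does nothing except set the extension of the survival period for ¶1 by reference to ¶7; with ¶7 gone it has no independent effect and is inoperative. Under the severability clause in ¶6, the remaining provisions continue in force. Only ¶6 remains in effect.

6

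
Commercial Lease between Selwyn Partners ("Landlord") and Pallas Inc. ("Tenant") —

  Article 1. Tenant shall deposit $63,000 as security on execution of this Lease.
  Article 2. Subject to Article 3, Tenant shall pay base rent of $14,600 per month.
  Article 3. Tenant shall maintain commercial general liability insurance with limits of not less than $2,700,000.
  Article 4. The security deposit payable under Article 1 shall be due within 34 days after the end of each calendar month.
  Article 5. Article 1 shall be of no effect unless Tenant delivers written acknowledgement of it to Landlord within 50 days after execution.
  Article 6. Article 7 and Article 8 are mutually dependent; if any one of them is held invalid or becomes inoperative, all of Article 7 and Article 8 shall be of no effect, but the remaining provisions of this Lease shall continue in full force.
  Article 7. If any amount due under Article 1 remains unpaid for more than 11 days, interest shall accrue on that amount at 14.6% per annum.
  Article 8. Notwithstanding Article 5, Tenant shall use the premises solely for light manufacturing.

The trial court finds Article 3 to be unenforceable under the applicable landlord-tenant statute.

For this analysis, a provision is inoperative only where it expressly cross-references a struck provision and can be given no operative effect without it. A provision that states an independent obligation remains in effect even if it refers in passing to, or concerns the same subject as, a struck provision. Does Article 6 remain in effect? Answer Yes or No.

Article 3 is struck. Although Article 2 refers to Article 3, its operative terms do not depend on Article 3, so it remains in effect. No other provision's operative terms depend on Article 3. Article 6 ties Article 7 and Article 8 together, but none of those is affected here; the remaining provisions continue in force under Article 6. The provisions still in force are Article 1, Article 2, Article 4, Article 5, Article 6, Article 7, and Article 8. Article 6 is among the surviving provisions, so the answer is yes.

Yes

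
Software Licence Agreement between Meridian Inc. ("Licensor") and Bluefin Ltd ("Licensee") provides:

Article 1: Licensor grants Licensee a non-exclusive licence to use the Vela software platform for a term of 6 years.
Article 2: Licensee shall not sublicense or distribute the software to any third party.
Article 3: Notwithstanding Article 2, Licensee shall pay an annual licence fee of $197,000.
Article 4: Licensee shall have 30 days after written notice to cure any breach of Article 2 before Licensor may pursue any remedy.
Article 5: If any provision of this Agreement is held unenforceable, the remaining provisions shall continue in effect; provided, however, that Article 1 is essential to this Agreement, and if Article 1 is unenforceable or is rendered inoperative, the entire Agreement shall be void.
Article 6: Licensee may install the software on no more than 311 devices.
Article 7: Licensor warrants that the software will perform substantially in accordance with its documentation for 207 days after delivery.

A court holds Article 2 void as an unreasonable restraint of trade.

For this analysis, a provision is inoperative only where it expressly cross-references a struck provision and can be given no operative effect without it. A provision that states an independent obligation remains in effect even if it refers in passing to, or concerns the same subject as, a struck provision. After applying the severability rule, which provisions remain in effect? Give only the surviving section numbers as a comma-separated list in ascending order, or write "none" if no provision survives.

1, 3, 5, 6, 7

Article 2 is struck. Article 4 operates only by reference to Article 2, so it falls with Article 2. Article 3 mentions Article 2 but its own obligation stands independently of Article 2, so Article 3 is not affected. Article 5 makes Article 1 an essential term, but Article 1 is unaffected, so the severability proviso in Article 5 preserves the remaining provisions. That leaves Article 1, Article 3, Article 5, Article 6, and Article 7 in effect.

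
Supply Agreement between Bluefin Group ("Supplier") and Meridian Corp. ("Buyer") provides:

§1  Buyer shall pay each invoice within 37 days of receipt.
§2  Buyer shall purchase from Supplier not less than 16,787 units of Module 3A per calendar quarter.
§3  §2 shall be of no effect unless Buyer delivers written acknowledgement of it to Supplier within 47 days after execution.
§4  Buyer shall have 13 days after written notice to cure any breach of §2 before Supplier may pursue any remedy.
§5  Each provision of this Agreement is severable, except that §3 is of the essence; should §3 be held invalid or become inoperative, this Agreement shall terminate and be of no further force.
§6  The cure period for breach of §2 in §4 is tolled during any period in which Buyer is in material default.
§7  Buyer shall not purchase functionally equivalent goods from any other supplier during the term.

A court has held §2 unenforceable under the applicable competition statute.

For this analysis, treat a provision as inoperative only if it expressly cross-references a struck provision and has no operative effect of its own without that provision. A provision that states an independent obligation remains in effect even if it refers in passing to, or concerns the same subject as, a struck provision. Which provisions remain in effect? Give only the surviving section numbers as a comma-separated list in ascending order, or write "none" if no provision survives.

§2 is struck. §3 has no operative effect of its own apart from §2 and is therefore inoperative. §4 operates only by reference to §2, so it falls with §2. §6 operates only by reference to §4, so it falls with §4. §5 makes §3 an essential term, and §3 has been rendered inoperative by the cascade; under §5, the entire Agreement is therefore void. No provision of the Agreement survives.

none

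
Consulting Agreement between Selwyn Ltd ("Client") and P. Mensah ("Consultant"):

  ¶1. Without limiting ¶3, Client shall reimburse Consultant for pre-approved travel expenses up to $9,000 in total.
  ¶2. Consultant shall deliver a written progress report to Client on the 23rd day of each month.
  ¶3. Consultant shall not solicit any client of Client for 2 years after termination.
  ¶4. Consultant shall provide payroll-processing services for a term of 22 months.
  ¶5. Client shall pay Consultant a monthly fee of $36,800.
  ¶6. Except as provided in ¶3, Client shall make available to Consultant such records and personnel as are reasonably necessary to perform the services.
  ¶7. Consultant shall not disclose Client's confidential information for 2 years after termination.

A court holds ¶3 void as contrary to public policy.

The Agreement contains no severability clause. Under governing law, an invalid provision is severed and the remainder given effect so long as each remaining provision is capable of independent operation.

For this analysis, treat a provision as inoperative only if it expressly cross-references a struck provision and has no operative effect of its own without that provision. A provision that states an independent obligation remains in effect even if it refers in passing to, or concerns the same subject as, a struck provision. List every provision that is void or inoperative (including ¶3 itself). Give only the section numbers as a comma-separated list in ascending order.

3

¶3 is struck. Although ¶6 refers to ¶3, its operative terms do not depend on ¶3, so it remains in effect. ¶1 mentions ¶3 but its own obligation stands independently of ¶3, so ¶1 is not affected. Nothing else in the Agreement is defined by reference to ¶3. Under the stated default rule, only provisions that cannot operate independently fall away; the rest are enforced. ¶1, ¶2, ¶4, ¶5, ¶6, and ¶7 remain in effect.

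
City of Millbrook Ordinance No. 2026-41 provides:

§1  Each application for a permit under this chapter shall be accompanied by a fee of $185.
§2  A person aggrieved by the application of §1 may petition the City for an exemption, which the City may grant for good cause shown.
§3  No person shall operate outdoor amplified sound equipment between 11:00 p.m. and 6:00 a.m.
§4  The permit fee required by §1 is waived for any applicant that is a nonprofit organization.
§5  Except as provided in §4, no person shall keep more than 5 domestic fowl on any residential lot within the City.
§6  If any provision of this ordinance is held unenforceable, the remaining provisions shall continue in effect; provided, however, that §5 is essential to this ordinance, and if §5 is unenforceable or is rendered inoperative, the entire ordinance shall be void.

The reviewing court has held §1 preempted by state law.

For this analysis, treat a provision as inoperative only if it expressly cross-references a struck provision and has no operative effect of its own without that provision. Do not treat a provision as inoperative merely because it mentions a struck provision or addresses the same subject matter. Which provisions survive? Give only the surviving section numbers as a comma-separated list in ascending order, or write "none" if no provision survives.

3, 5, 6

§1 is struck. §2 merely fixes the exemption procedure for §1; with §1 gone it has nothing to operate on and falls away. §4 does nothing except set the nonprofit waiver of the permit fee by reference to §1; with §1 gone it has no independent effect and is inoperative. Although §5 refers to §4, its operative terms do not depend on §4, so it remains in effect. §6 makes §5 an essential term, but §5 is unaffected, so the severability proviso in §6 preserves the remaining provisions. The provisions still in force are §3, §5, and §6.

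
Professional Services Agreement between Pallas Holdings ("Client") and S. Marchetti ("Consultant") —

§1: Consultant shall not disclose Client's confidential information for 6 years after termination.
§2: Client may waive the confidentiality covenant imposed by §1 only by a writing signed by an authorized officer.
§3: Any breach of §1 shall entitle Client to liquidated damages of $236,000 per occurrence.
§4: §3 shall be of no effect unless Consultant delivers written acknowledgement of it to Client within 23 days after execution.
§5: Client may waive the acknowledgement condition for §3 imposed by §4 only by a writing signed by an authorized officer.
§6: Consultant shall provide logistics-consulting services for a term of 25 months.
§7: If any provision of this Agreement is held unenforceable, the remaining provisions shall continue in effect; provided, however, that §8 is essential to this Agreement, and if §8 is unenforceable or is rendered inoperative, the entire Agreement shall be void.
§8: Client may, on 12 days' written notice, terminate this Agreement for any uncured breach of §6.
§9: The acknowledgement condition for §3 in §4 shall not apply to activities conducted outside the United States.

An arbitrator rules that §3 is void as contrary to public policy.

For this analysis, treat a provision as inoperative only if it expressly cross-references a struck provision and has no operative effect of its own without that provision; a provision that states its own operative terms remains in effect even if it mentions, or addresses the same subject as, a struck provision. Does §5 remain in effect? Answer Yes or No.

§3 is struck. §4 merely fixes the acknowledgement condition for §3; with §3 gone it has nothing to operate on and falls away. The only function of §5 is the waiver condition for §4, so it cannot stand once §4 is removed. §9 operates only by reference to §4, so it falls with §4. §7 makes §8 an essential term, but §8 is unaffected, so the severability proviso in §7 preserves the remaining provisions. That leaves §1, §2, §6, §7, and §8 in effect. §5 is among the inoperative provisions, so the answer is no.

No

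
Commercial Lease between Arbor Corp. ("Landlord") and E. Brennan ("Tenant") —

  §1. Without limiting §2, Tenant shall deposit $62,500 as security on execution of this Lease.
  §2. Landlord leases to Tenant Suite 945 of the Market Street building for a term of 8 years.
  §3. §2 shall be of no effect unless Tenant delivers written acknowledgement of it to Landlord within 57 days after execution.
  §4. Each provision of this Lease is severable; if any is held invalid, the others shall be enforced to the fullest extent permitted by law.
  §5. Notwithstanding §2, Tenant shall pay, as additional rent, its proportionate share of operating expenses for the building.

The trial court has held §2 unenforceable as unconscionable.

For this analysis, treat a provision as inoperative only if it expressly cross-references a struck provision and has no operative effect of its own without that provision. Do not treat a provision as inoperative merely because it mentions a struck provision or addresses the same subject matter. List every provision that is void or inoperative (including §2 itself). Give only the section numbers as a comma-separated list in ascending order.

§2 is struck. §3 merely fixes the acknowledgement condition for §2; with §2 gone it has nothing to operate on and falls away. Although §5 refers to §2, its operative terms do not depend on §2, so it remains in effect. §1 mentions §2 but its own obligation stands independently of §2, so §1 is not affected. Under the severability clause in §4, the remaining provisions continue in force. The provisions still in force are §1, §4, and §5.

2, 3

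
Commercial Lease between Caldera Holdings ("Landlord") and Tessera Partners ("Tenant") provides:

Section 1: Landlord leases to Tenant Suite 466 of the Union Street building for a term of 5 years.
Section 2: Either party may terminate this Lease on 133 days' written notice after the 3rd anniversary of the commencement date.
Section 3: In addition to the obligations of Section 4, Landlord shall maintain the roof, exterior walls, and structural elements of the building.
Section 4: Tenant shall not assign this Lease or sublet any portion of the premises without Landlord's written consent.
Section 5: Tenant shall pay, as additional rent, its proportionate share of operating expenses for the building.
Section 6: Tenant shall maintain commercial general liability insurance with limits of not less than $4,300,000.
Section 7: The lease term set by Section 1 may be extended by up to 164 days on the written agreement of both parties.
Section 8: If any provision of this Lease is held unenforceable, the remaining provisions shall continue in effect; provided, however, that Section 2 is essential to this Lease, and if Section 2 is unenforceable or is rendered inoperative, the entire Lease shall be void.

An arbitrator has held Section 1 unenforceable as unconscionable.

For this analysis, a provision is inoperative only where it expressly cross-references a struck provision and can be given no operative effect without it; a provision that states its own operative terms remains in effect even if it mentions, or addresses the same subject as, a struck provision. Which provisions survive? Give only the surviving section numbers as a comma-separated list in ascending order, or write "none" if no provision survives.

Section 1 is struck. Section 7 has no operative effect of its own apart from Section 1 and is therefore inoperative. Section 8 makes Section 2 an essential term, but Section 2 is unaffected, so the severability proviso in Section 8 preserves the remaining provisions. That leaves Section 2, Section 3, Section 4, Section 5, Section 6, and Section 8 in effect.

2, 3, 4, 5, 6, 8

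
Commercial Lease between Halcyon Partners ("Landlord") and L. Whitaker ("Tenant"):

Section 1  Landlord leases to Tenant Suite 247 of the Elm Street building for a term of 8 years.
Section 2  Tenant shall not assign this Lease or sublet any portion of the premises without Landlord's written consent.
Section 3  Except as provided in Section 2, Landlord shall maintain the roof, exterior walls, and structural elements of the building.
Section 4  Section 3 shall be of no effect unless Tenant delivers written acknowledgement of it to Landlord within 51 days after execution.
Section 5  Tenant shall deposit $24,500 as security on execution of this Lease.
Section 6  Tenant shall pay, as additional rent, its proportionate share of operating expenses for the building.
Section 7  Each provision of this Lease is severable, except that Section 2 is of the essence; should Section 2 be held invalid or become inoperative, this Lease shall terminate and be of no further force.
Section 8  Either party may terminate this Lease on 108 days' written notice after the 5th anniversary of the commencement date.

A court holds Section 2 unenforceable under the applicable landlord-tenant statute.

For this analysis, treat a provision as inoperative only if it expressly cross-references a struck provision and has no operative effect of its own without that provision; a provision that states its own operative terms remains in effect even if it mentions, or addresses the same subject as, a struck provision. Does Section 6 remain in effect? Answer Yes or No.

Section 2 is struck. No other provision's operative terms depend on Section 2. Section 7 makes Section 2 an essential term, and Section 2 is the provision held invalid; under Section 7, the entire Lease is therefore void. No provision of the Lease survives. Section 6 is among the inoperative provisions, so the answer is no.

No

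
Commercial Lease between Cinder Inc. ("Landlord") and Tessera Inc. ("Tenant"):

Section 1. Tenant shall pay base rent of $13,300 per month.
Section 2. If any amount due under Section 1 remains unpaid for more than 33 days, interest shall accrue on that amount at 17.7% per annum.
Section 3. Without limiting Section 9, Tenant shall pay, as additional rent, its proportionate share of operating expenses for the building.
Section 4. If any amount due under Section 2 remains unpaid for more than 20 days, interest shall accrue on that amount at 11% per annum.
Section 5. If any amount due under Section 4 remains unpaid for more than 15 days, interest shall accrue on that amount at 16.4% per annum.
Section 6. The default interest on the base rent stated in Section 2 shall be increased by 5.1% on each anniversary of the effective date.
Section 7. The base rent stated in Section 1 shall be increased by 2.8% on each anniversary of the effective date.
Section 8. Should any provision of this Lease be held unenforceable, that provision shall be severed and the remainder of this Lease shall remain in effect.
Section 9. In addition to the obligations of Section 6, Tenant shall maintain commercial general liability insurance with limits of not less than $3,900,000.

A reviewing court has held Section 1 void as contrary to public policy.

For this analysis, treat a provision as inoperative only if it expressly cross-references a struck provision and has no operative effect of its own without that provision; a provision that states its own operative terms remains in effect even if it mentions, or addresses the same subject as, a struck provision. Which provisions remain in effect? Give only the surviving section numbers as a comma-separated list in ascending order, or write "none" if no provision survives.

3, 8, 9

Section 1 is struck. Section 2 has no operative effect of its own apart from Section 1 and is therefore inoperative. Section 7 has no operative effect of its own apart from Section 1 and is therefore inoperative. Section 4 does nothing except set the default interest on the default interest on the base rent by reference to Section 2; with Section 2 gone it has no independent effect and is inoperative. Section 6 operates only by reference to Section 2, so it falls with Section 2. Section 5 operates only by reference to Section 4, so it falls with Section 4. Although Section 9 refers to Section 6, its operative terms do not depend on Section 6, so it remains in effect. Under the severability clause in Section 8, the remaining provisions continue in force. Section 3, Section 8, and Section 9 remain in effect.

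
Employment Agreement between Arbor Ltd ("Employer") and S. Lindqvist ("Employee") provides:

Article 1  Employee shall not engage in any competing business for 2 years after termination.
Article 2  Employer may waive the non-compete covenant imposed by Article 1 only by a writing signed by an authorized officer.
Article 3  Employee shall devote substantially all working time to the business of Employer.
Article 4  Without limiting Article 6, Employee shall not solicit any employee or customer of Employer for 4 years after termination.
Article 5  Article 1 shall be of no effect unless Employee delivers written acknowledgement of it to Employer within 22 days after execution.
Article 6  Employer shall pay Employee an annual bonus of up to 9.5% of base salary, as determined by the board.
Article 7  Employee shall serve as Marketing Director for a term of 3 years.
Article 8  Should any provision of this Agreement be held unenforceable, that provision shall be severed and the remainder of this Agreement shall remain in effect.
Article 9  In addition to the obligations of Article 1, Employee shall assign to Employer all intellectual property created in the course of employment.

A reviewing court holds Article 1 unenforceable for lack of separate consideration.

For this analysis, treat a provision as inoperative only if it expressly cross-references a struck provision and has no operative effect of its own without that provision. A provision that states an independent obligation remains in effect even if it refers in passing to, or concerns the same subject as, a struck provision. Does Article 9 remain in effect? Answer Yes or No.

Yes

Article 1 is struck. Article 2 has no operative effect of its own apart from Article 1 and is therefore inoperative. Article 5 merely fixes the acknowledgement condition for Article 1; with Article 1 gone it has nothing to operate on and falls away. Although Article 9 refers to Article 1, its operative terms do not depend on Article 1, so it remains in effect. Article 8 is a severability clause and preserves every provision that can still be given independent effect. That leaves Article 3, Article 4, Article 6, Article 7, Article 8, and Article 9 in effect. Article 9 is among the surviving provisions, so the answer is yes.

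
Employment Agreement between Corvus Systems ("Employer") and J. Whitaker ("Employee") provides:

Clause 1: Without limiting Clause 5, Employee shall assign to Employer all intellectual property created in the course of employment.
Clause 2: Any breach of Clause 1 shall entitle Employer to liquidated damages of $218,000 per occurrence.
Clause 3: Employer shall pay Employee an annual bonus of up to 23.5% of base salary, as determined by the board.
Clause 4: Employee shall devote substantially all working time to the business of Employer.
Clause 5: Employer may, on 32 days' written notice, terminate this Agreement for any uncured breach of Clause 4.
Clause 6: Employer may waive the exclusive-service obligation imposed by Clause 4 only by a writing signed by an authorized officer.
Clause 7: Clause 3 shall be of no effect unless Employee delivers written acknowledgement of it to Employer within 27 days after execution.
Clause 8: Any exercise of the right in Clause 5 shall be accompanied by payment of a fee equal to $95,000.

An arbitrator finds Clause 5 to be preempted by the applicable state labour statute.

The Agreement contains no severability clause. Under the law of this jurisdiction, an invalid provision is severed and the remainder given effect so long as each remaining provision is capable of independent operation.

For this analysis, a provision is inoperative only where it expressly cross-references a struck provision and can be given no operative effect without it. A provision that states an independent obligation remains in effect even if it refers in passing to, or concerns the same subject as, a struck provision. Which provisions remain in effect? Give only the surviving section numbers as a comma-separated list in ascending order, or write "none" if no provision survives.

Clause 5 is struck. Clause 8 merely fixes the exercise fee for Clause 5; with Clause 5 gone it has nothing to operate on and falls away. Clause 1 mentions Clause 5 but its own obligation stands independently of Clause 5, so Clause 1 is not affected. Under the stated default rule, only provisions that cannot operate independently fall away; the rest are enforced. The provisions still in force are Clause 1, Clause 2, Clause 3, Clause 4, Clause 6, and Clause 7.

1, 2, 3, 4, 6, 7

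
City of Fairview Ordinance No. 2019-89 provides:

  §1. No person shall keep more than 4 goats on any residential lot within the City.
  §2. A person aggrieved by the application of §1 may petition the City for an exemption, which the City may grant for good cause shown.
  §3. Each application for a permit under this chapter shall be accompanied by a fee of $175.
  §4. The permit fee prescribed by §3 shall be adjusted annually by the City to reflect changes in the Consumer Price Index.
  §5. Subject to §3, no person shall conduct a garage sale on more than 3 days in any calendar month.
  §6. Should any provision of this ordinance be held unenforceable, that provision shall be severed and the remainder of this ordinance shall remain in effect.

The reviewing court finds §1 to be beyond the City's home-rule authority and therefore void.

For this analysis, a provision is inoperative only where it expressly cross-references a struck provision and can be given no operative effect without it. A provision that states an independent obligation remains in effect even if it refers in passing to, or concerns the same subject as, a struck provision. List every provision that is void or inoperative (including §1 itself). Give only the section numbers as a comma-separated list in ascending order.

1, 2

§1 is struck. §2 has no operative effect of its own apart from §1 and is therefore inoperative. §6 is a severability clause and preserves every provision that can still be given independent effect. That leaves §3, §4, §5, and §6 in effect.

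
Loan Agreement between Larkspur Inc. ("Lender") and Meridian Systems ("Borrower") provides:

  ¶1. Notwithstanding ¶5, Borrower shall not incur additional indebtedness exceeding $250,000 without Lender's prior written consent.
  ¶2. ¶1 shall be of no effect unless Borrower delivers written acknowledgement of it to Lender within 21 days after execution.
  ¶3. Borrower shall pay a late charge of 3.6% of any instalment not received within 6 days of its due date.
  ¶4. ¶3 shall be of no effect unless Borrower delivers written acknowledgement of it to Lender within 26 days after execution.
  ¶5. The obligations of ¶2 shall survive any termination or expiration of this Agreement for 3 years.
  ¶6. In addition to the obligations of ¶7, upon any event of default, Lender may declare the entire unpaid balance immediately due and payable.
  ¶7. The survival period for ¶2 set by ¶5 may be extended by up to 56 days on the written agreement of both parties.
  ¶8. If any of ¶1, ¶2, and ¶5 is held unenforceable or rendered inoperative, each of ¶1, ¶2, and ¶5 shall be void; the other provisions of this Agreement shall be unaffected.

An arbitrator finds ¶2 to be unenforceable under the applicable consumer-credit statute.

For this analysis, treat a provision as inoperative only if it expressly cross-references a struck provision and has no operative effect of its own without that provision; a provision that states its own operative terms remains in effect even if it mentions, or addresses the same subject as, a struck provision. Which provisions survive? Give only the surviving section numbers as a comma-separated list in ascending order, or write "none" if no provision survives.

3, 4, 6, 8

¶2 is struck. ¶5 has no operative effect of its own apart from ¶2 and is therefore inoperative. ¶7 has no operative effect of its own apart from ¶5 and is therefore inoperative. ¶6 mentions ¶7 but its own obligation stands independently of ¶7, so ¶6 is not affected. ¶8 declares ¶1, ¶2, and ¶5 mutually dependent; since one of them has fallen, all of them are of no effect. That brings down ¶1 as well. The remainder continues in force under ¶8. That leaves ¶3, ¶4, ¶6, and ¶8 in effect.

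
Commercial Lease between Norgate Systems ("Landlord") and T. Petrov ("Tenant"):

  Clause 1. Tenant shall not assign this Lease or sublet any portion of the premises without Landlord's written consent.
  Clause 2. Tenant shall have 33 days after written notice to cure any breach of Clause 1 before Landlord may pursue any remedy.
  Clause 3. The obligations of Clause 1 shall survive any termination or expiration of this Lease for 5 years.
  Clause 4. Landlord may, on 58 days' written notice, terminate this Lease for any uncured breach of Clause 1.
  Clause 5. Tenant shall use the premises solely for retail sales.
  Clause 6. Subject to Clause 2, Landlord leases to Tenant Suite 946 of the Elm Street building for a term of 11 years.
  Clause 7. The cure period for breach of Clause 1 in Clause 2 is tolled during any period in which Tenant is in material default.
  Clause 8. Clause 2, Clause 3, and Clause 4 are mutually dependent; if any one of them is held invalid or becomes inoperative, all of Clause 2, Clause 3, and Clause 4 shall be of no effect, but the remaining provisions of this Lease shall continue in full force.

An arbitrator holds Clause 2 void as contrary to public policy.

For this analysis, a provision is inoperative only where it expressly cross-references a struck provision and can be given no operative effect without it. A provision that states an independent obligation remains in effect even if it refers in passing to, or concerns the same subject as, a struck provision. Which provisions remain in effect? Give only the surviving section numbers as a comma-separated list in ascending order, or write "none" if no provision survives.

1, 5, 6, 8

Clause 2 is struck. Clause 7 does nothing except set the tolling of the cure period for breach of Clause 1 by reference to Clause 2; with Clause 2 gone it has no independent effect and is inoperative. Clause 6 mentions Clause 2 but its own obligation stands independently of Clause 2, so Clause 6 is not affected. Clause 8 declares Clause 2, Clause 3, and Clause 4 mutually dependent; since one of them has fallen, all of them are of no effect. That brings down Clause 3 and Clause 4 as well. The remainder continues in force under Clause 8. That leaves Clause 1, Clause 5, Clause 6, and Clause 8 in effect.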